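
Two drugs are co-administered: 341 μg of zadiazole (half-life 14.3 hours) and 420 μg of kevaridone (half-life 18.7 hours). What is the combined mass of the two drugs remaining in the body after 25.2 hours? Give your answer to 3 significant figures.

zadiazole: 341 × (1/2)^(25.2/14.3) = 341 × (1/2)^1.7622 ≈ 100.52 μg.
kevaridone: 420 × (1/2)^(25.2/18.7) = 420 × (1/2)^1.3476 ≈ 165.04 μg.
Total = 100.52 + 165.04 ≈ 265.56 μg.

266 μg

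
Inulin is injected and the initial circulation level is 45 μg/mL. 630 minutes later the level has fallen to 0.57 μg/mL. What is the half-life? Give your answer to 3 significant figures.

A/A₀ = 0.57/45 ≈ 0.012667.
n = log₂(78.947) ≈ 6.3028 half-lives elapsed in 630 minutes.
t½ = 630/6.3028 ≈ 99.955 minutes.

100 minutes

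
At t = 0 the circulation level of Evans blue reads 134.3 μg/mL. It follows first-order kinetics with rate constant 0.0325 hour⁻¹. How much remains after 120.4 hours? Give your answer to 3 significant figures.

2.68 μg/mL

t½ = ln 2 / k = 0.69315 / 0.0325 ≈ 21.328 hours.
Number of half-lives: n = 120.4/21.328 ≈ 5.6453.
Remaining = 134.3 × (1/2)^5.6453 = 134.3 × 0.01998 ≈ 2.6834 μg/mL.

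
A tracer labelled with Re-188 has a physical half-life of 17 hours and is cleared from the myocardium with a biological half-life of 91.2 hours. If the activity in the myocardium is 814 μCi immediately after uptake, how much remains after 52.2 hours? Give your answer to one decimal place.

1/t_eff = 1/t_phys + 1/t_biol = 1/17 + 1/91.2 = 0.069788 per hour.
t_eff = 17 × 91.2 / (17 + 91.2) ≈ 14.329 hours.
Remaining = 814 × (1/2)^(52.2/14.329) = 814 × (1/2)^3.643 ≈ 65.161 μCi.

65.2 μCi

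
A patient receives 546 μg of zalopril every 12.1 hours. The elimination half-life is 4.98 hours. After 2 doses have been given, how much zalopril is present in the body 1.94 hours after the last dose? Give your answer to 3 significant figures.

494 μg

The 2 doses were given 14.04, 1.94 hours ago.
Total = 546·(1/2)^(14.04/4.98) + 546·(1/2)^(1.94/4.98)
      = 77.358 + 416.8 ≈ 494.15 μg.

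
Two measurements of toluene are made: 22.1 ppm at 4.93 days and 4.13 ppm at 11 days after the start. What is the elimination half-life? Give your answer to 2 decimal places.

Over Δt = 11 − 4.93 = 6.07 days, the level fell by a factor of 22.1/4.13 ≈ 5.3511.
n = log₂(5.3511) ≈ 2.4198 half-lives, so t½ = 6.07/2.4198 ≈ 2.5084 days.

2.51 days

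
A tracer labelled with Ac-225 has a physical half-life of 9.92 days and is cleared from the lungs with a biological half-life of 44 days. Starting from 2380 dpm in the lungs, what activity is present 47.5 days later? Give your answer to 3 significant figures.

1/t_eff = 1/t_phys + 1/t_biol = 1/9.92 + 1/44 = 0.12353 per day.
t_eff = 9.92 × 44 / (9.92 + 44) ≈ 8.095 days.
Remaining = 2380 × (1/2)^(47.5/8.095) = 2380 × (1/2)^5.8679 ≈ 40.755 dpm.

40.8 dpm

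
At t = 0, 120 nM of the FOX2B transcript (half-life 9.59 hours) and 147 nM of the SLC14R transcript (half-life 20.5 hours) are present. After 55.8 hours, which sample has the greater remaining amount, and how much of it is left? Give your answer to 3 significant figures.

SLC14R transcript, 22.3 nM

FOX2B transcript: 120 × (1/2)^5.8186 ≈ 2.1263 nM.
SLC14R transcript: 147 × (1/2)^2.722 ≈ 22.281 nM.
SLC14R transcript has more remaining, at ≈ 22.281 nM.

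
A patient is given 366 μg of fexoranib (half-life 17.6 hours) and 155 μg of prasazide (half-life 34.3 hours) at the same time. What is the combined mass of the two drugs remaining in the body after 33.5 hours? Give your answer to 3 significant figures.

177 μg

fexoranib: 366 × (1/2)^(33.5/17.6) = 366 × (1/2)^1.9034 ≈ 97.836 μg.
prasazide: 155 × (1/2)^(33.5/34.3) = 155 × (1/2)^0.97668 ≈ 78.763 μg.
Total = 97.836 + 78.763 ≈ 176.6 μg.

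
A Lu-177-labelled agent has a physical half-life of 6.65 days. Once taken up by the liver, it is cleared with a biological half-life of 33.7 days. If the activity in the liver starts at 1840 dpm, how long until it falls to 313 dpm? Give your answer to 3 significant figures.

1/t_eff = 1/t_phys + 1/t_biol = 1/6.65 + 1/33.7 = 0.18005 per day.
t_eff = 6.65 × 33.7 / (6.65 + 33.7) ≈ 5.554 days.
n = log₂(1840/313) ≈ 2.5555; t = 2.5555 × 5.554 ≈ 14.193 days.

14.2 days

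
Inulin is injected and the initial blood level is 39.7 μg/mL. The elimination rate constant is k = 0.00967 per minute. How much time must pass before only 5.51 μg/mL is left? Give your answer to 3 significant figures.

t½ = ln 2 / k = 0.69315 / 0.00967 ≈ 71.68 minutes.
Fraction remaining = 5.51/39.7 ≈ 0.13879.
n = log₂(39.7/5.51) = ln(7.2051)/ln 2 ≈ 2.849 half-lives.
t = n × t½ = 2.849 × 71.68 ≈ 204.22 minutes.

204 minutes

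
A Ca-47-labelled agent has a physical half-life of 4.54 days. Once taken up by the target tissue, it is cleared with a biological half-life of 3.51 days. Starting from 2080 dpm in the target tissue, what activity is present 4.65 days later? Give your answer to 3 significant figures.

408 dpm

1/t_eff = 1/t_phys + 1/t_biol = 1/4.54 + 1/3.51 = 0.50516 per day.
t_eff = 4.54 × 3.51 / (4.54 + 3.51) ≈ 1.9796 days.
Remaining = 2080 × (1/2)^(4.65/1.9796) = 2080 × (1/2)^2.349 ≈ 408.26 dpm.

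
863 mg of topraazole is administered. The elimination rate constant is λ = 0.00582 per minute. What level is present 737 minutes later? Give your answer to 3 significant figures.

t½ = ln 2 / λ = 0.69315 / 0.00582 ≈ 119.1 minutes.
Number of half-lives: n = 737/119.1 ≈ 6.1882.
Remaining = 863 × (1/2)^6.1882 = 863 × 0.013714 ≈ 11.835 mg.

11.8 mg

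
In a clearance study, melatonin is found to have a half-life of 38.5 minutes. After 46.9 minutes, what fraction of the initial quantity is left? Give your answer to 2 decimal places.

n = 46.9/38.5 ≈ 1.2182 half-lives.
Fraction remaining = (1/2)^1.2182 ≈ 0.42982.

0.43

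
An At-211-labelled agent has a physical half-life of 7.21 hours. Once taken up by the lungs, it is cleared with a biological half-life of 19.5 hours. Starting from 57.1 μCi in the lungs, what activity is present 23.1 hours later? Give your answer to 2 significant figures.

1/t_eff = 1/t_phys + 1/t_biol = 1/7.21 + 1/19.5 = 0.18998 per hour.
t_eff = 7.21 × 19.5 / (7.21 + 19.5) ≈ 5.2638 hours.
Remaining = 57.1 × (1/2)^(23.1/5.2638) = 57.1 × (1/2)^4.3885 ≈ 2.7263 μCi.

2.7 μCi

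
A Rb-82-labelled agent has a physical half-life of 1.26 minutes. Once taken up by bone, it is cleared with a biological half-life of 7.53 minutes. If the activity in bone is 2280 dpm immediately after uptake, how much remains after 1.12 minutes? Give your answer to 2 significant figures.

1100 dpm

1/t_eff = 1/t_phys + 1/t_biol = 1/1.26 + 1/7.53 = 0.92645 per minute.
t_eff = 1.26 × 7.53 / (1.26 + 7.53) ≈ 1.0794 minutes.
Remaining = 2280 × (1/2)^(1.12/1.0794) = 2280 × (1/2)^1.0376 ≈ 1110.7 dpm.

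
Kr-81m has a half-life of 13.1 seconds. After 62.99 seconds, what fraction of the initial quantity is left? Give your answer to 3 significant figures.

0.0357

n = 62.99/13.1 ≈ 4.8084 half-lives.
Fraction remaining = (1/2)^4.8084 ≈ 0.035688.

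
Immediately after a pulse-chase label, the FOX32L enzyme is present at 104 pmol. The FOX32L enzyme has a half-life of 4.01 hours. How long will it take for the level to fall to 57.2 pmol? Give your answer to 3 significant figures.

3.46 hours

Fraction remaining = 57.2/104 ≈ 0.55.
n = log₂(104/57.2) = ln(1.8182)/ln 2 ≈ 0.8625 half-lives.
t = n × t½ = 0.8625 × 4.01 ≈ 3.4586 hours.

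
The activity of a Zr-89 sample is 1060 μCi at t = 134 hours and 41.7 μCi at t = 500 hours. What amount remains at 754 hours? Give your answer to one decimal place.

Over Δt = 500 − 134 = 366 hours, the level fell by a factor of 1060/41.7 ≈ 25.42.
n = log₂(25.42) ≈ 4.6679 half-lives, so t½ = 366/4.6679 ≈ 78.408 hours.
From t = 500 to t = 754: 41.7 × (1/2)^((754−500)/78.408) ≈ 4.4153 μCi.

4.4 μCi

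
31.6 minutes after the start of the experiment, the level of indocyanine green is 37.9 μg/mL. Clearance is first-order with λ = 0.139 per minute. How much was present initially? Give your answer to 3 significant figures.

3060 μg/mL

t½ = ln 2 / λ = 0.69315 / 0.139 ≈ 4.9867 minutes.
Number of half-lives elapsed: n = 31.6/4.9867 ≈ 6.3369.
A₀ = A × 2^n = 37.9 × 2^6.3369 = 37.9 × 80.834 ≈ 3063.6 μg/mL.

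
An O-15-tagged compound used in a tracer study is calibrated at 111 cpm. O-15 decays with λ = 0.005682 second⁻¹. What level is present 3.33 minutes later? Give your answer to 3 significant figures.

t½ = ln 2 / λ = 0.69315 / 0.005682 ≈ 121.99 seconds.
Convert the elapsed time: 3.33 minutes = 199.8 seconds.
Number of half-lives: n = 199.8/121.99 ≈ 1.6378.
Remaining = 111 × (1/2)^1.6378 = 111 × 0.32134 ≈ 35.668 cpm.

35.7 cpm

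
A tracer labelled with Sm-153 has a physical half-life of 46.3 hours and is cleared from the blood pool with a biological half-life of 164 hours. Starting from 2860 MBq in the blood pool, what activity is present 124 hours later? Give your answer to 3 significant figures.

265 MBq

1/t_eff = 1/t_phys + 1/t_biol = 1/46.3 + 1/164 = 0.027696 per hour.
t_eff = 46.3 × 164 / (46.3 + 164) ≈ 36.107 hours.
Remaining = 2860 × (1/2)^(124/36.107) = 2860 × (1/2)^3.4343 ≈ 264.57 MBq.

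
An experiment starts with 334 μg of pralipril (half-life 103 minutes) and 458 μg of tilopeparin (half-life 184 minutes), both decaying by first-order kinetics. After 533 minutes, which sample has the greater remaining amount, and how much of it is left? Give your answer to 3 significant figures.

pralipril: 334 × (1/2)^5.1748 ≈ 9.2468 μg.
tilopeparin: 458 × (1/2)^2.8967 ≈ 61.498 μg.
Tilopeparin has more remaining, at ≈ 61.498 μg.

tilopeparin, 61.5 μg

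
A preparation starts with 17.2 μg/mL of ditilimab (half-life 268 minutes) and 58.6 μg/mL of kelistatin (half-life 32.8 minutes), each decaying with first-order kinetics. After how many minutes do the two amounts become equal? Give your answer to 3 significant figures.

66.1 minutes

Set 17.2·(1/2)^(t/268) = 58.6·(1/2)^(t/32.8).
Taking log₂: log₂(17.2/58.6) = t·(1/268 − 1/32.8).
log₂(0.29352) = -1.7685; 1/268 − 1/32.8 = -0.026756.
t = -1.7685 / -0.026756 ≈ 66.096 minutes.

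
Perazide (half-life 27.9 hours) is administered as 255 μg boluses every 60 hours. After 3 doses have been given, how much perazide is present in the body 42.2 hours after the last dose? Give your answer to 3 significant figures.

The 3 doses were given 162.2, 102.2, 42.2 hours ago.
Total = 255·(1/2)^(162.2/27.9) + 255·(1/2)^(102.2/27.9) + 255·(1/2)^(42.2/27.9)
      = 4.5338 + 20.13 + 89.376 ≈ 114.04 μg.

114 μg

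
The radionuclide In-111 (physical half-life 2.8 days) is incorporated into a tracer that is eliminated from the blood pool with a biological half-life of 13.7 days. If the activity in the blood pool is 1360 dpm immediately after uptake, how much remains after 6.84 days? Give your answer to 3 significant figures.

1/t_eff = 1/t_phys + 1/t_biol = 1/2.8 + 1/13.7 = 0.43014 per day.
t_eff = 2.8 × 13.7 / (2.8 + 13.7) ≈ 2.3248 days.
Remaining = 1360 × (1/2)^(6.84/2.3248) = 1360 × (1/2)^2.9421 ≈ 176.96 dpm.

177 dpm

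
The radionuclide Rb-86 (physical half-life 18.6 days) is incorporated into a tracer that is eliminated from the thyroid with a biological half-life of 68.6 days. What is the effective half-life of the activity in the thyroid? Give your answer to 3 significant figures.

14.6 days

1/t_eff = 1/t_phys + 1/t_biol = 1/18.6 + 1/68.6 = 0.068341 per day.
t_eff = 18.6 × 68.6 / (18.6 + 68.6) ≈ 14.633 days.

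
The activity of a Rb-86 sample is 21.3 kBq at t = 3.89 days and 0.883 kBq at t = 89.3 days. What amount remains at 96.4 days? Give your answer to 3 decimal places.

0.678 kBq

Over Δt = 89.3 − 3.89 = 85.41 days, the level fell by a factor of 21.3/0.883 ≈ 24.122.
n = log₂(24.122) ≈ 4.5923 half-lives, so t½ = 85.41/4.5923 ≈ 18.599 days.
From t = 89.3 to t = 96.4: 0.883 × (1/2)^((96.4−89.3)/18.599) ≈ 0.67771 kBq.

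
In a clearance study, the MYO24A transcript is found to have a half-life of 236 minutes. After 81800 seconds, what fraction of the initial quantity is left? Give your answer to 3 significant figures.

0.0182

81800 seconds = 1363.33 minutes.
n = 1363.33/236 ≈ 5.7768 half-lives.
Fraction remaining = (1/2)^5.7768 ≈ 0.018239.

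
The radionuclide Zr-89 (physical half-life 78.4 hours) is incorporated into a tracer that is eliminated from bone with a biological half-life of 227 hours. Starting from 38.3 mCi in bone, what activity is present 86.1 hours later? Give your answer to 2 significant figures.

1/t_eff = 1/t_phys + 1/t_biol = 1/78.4 + 1/227 = 0.01716 per hour.
t_eff = 78.4 × 227 / (78.4 + 227) ≈ 58.274 hours.
Remaining = 38.3 × (1/2)^(86.1/58.274) = 38.3 × (1/2)^1.4775 ≈ 13.754 mCi.

14 mCi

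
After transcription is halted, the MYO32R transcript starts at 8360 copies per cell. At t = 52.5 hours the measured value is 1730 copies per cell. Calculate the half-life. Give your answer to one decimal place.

A/A₀ = 1730/8360 ≈ 0.20694.
n = log₂(4.8324) ≈ 2.2727 half-lives elapsed in 52.5 hours.
t½ = 52.5/2.2727 ≈ 23.1 hours.

23.1 hours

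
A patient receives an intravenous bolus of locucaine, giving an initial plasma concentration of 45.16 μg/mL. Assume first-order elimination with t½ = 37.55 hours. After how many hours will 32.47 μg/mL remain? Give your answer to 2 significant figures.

18 hours

Fraction remaining = 32.47/45.16 ≈ 0.719.
n = log₂(45.16/32.47) = ln(1.3908)/ln 2 ≈ 0.47594 half-lives.
t = n × t½ = 0.47594 × 37.55 ≈ 17.871 hours.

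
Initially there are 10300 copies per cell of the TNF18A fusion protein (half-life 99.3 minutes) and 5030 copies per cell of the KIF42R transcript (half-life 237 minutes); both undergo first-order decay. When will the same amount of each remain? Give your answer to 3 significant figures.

177 minutes

Set 10300·(1/2)^(t/99.3) = 5030·(1/2)^(t/237).
Taking log₂: log₂(10300/5030) = t·(1/99.3 − 1/237).
log₂(2.0477) = 1.034; 1/99.3 − 1/237 = 0.0058511.
t = 1.034 / 0.0058511 ≈ 176.72 minutes.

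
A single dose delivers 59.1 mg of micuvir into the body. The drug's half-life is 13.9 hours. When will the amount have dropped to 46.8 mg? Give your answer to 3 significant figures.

Fraction remaining = 46.8/59.1 ≈ 0.79188.
n = log₂(59.1/46.8) = ln(1.2628)/ln 2 ≈ 0.33665 half-lives.
t = n × t½ = 0.33665 × 13.9 ≈ 4.6794 hours.

4.68 hours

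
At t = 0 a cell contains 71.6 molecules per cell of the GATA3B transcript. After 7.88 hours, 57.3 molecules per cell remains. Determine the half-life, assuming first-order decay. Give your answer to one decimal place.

A/A₀ = 57.3/71.6 ≈ 0.80028.
n = log₂(1.2496) ≈ 0.32142 half-lives elapsed in 7.88 hours.
t½ = 7.88/0.32142 ≈ 24.516 hours.

24.5 hours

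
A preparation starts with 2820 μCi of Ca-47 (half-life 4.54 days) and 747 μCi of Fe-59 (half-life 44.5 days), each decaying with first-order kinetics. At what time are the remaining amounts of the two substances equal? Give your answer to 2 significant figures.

Set 2820·(1/2)^(t/4.54) = 747·(1/2)^(t/44.5).
Taking log₂: log₂(2820/747) = t·(1/4.54 − 1/44.5).
log₂(3.7751) = 1.9165; 1/4.54 − 1/44.5 = 0.19779.
t = 1.9165 / 0.19779 ≈ 9.6895 days.

9.7 days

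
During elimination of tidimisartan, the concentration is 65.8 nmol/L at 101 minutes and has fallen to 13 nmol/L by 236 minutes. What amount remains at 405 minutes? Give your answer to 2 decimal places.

Over Δt = 236 − 101 = 135 minutes, the level fell by a factor of 65.8/13 ≈ 5.0615.
n = log₂(5.0615) ≈ 2.3396 half-lives, so t½ = 135/2.3396 ≈ 57.703 minutes.
From t = 236 to t = 405: 13 × (1/2)^((405−236)/57.703) ≈ 1.7072 nmol/L.

1.71 nmol/L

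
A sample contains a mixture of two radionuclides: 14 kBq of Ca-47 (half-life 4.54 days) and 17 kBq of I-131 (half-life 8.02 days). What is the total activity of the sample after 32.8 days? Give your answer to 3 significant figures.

1.09 kBq

Ca-47: 14 × (1/2)^(32.8/4.54) = 14 × (1/2)^7.2247 ≈ 0.093602 kBq.
I-131: 17 × (1/2)^(32.8/8.02) = 17 × (1/2)^4.0898 ≈ 0.9984 kBq.
Total = 0.093602 + 0.9984 ≈ 1.092 kBq.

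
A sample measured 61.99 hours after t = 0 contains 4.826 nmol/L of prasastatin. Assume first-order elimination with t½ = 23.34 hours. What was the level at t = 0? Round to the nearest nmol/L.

30 nmol/L

Number of half-lives elapsed: n = 61.99/23.34 ≈ 2.656.
A₀ = A × 2^n = 4.826 × 2^2.656 = 4.826 × 6.3026 ≈ 30.417 nmol/L.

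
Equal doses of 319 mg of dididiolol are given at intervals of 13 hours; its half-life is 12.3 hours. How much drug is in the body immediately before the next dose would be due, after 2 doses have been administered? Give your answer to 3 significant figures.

The 2 doses were given 26, 13 hours ago.
Total = 319·(1/2)^(26/12.3) + 319·(1/2)^(13/12.3)
      = 73.7 + 153.33 ≈ 227.03 mg.

227 mg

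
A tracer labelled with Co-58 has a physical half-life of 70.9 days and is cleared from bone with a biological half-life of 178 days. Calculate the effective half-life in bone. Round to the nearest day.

51 days

1/t_eff = 1/t_phys + 1/t_biol = 1/70.9 + 1/178 = 0.019722 per day.
t_eff = 70.9 × 178 / (70.9 + 178) ≈ 50.704 days.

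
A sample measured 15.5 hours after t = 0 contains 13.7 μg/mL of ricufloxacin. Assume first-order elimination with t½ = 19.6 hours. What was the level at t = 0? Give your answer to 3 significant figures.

23.7 μg/mL

Number of half-lives elapsed: n = 15.5/19.6 ≈ 0.79082.
A₀ = A × 2^n = 13.7 × 2^0.79082 = 13.7 × 1.7301 ≈ 23.702 μg/mL.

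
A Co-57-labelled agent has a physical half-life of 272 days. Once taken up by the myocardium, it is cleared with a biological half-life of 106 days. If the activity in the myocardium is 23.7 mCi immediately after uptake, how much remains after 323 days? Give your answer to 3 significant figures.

1/t_eff = 1/t_phys + 1/t_biol = 1/272 + 1/106 = 0.01311 per day.
t_eff = 272 × 106 / (272 + 106) ≈ 76.275 days.
Remaining = 23.7 × (1/2)^(323/76.275) = 23.7 × (1/2)^4.2347 ≈ 1.2589 mCi.

1.26 mCi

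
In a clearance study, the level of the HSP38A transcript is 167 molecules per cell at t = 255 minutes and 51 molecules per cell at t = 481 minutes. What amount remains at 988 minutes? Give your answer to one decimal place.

3.6 molecules per cell

Over Δt = 481 − 255 = 226 minutes, the level fell by a factor of 167/51 ≈ 3.2745.
n = log₂(3.2745) ≈ 1.7113 half-lives, so t½ = 226/1.7113 ≈ 132.06 minutes.
From t = 481 to t = 988: 51 × (1/2)^((988−481)/132.06) ≈ 3.5638 molecules per cell.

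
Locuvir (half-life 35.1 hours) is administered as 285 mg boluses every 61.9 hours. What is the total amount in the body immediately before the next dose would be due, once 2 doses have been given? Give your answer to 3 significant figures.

The 2 doses were given 123.8, 61.9 hours ago.
Total = 285·(1/2)^(123.8/35.1) + 285·(1/2)^(61.9/35.1)
      = 24.722 + 83.94 ≈ 108.66 mg.

109 mg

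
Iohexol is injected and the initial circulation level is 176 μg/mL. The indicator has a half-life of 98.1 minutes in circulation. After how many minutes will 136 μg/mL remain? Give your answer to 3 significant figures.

36.5 minutes

Fraction remaining = 136/176 ≈ 0.77273.
n = log₂(176/136) = ln(1.2941)/ln 2 ≈ 0.37197 half-lives.
t = n × t½ = 0.37197 × 98.1 ≈ 36.49 minutes.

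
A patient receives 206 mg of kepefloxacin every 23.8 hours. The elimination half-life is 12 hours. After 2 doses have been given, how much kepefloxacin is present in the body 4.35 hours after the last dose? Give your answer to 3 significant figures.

201 mg

The 2 doses were given 28.15, 4.35 hours ago.
Total = 206·(1/2)^(28.15/12) + 206·(1/2)^(4.35/12)
      = 40.523 + 160.23 ≈ 200.75 mg.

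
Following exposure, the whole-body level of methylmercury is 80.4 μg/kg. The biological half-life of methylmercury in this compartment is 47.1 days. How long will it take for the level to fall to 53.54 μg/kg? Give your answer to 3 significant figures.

Fraction remaining = 53.54/80.4 ≈ 0.66592.
n = log₂(80.4/53.54) = ln(1.5017)/ln 2 ≈ 0.58658 half-lives.
t = n × t½ = 0.58658 × 47.1 ≈ 27.628 days.

27.6 days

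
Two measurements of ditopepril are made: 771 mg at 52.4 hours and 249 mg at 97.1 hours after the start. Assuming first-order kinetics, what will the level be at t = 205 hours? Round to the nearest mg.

16 mg

Over Δt = 97.1 − 52.4 = 44.7 hours, the level fell by a factor of 771/249 ≈ 3.0964.
n = log₂(3.0964) ≈ 1.6306 half-lives, so t½ = 44.7/1.6306 ≈ 27.413 hours.
From t = 97.1 to t = 205: 249 × (1/2)^((205−97.1)/27.413) ≈ 16.268 mg.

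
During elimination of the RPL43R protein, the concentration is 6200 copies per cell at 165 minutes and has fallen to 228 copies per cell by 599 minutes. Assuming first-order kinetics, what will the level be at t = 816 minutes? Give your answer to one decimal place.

43.7 copies per cell

Over Δt = 599 − 165 = 434 minutes, the level fell by a factor of 6200/228 ≈ 27.193.
n = log₂(27.193) ≈ 4.7652 half-lives, so t½ = 434/4.7652 ≈ 91.078 minutes.
From t = 599 to t = 816: 228 × (1/2)^((816−599)/91.078) ≈ 43.723 copies per cell.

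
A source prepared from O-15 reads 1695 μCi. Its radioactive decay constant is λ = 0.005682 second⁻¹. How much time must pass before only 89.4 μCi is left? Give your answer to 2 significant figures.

t½ = ln 2 / λ = 0.69315 / 0.005682 ≈ 121.99 seconds.
Fraction remaining = 89.4/1695 ≈ 0.052743.
n = log₂(1695/89.4) = ln(18.96)/ln 2 ≈ 4.2449 half-lives.
t = n × t½ = 4.2449 × 121.99 ≈ 517.83 seconds.

520 seconds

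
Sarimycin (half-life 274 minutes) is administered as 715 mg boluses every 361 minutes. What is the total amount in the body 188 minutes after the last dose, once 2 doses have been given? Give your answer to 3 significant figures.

The 2 doses were given 549, 188 minutes ago.
Total = 715·(1/2)^(549/274) + 715·(1/2)^(188/274)
      = 178.3 + 444.39 ≈ 622.68 mg.

623 mg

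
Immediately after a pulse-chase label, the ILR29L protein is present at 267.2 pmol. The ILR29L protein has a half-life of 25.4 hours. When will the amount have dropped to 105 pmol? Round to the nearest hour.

34 hours

Fraction remaining = 105/267.2 ≈ 0.39296.
n = log₂(267.2/105) = ln(2.5448)/ln 2 ≈ 1.3475 half-lives.
t = n × t½ = 1.3475 × 25.4 ≈ 34.227 hours.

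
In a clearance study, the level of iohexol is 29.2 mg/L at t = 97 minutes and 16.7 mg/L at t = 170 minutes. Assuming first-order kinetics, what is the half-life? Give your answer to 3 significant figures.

Over Δt = 170 − 97 = 73 minutes, the level fell by a factor of 29.2/16.7 ≈ 1.7485.
n = log₂(1.7485) ≈ 0.80612 half-lives, so t½ = 73/0.80612 ≈ 90.557 minutes.

90.6 minutes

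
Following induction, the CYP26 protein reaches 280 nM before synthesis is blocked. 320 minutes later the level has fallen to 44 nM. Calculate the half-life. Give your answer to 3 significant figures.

A/A₀ = 44/280 ≈ 0.15714.
n = log₂(6.3636) ≈ 2.6699 half-lives elapsed in 320 minutes.
t½ = 320/2.6699 ≈ 119.86 minutes.

120 minutes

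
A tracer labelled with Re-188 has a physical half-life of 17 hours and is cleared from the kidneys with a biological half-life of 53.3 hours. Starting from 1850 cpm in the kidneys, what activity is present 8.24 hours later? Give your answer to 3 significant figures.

1/t_eff = 1/t_phys + 1/t_biol = 1/17 + 1/53.3 = 0.077585 per hour.
t_eff = 17 × 53.3 / (17 + 53.3) ≈ 12.889 hours.
Remaining = 1850 × (1/2)^(8.24/12.889) = 1850 × (1/2)^0.6393 ≈ 1187.7 cpm.

1190 cpm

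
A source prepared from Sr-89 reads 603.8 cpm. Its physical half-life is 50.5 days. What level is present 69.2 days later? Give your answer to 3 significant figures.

234 cpm

Number of half-lives: n = 69.2/50.5 ≈ 1.3703.
Remaining = 603.8 × (1/2)^1.3703 = 603.8 × 0.38681 ≈ 233.56 cpm.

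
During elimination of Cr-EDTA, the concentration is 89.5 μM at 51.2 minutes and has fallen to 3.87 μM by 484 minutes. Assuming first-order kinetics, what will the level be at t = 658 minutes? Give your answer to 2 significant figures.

Over Δt = 484 − 51.2 = 432.8 minutes, the level fell by a factor of 89.5/3.87 ≈ 23.127.
n = log₂(23.127) ≈ 4.5315 half-lives, so t½ = 432.8/4.5315 ≈ 95.51 minutes.
From t = 484 to t = 658: 3.87 × (1/2)^((658−484)/95.51) ≈ 1.0947 μM.

1.1 μM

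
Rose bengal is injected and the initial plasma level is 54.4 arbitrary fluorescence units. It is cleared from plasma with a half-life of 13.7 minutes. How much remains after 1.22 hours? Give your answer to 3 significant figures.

1.34 arbitrary fluorescence units

Convert the elapsed time: 1.22 hours = 73.2 minutes.
Number of half-lives: n = 73.2/13.7 ≈ 5.3431.
Remaining = 54.4 × (1/2)^5.3431 = 54.4 × 0.024636 ≈ 1.3402 arbitrary fluorescence units.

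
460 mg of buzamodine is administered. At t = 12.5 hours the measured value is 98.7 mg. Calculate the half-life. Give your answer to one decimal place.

A/A₀ = 98.7/460 ≈ 0.21457.
n = log₂(4.6606) ≈ 2.2205 half-lives elapsed in 12.5 hours.
t½ = 12.5/2.2205 ≈ 5.6293 hours.

5.6 hours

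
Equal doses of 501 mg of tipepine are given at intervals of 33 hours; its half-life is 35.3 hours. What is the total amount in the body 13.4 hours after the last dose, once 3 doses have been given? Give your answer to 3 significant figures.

692 mg

The 3 doses were given 79.4, 46.4, 13.4 hours ago.
Total = 501·(1/2)^(79.4/35.3) + 501·(1/2)^(46.4/35.3) + 501·(1/2)^(13.4/35.3)
      = 105.37 + 201.44 + 385.09 ≈ 691.91 mg.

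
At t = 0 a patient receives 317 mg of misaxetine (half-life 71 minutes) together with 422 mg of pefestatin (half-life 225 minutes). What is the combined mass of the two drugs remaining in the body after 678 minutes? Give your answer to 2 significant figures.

53 mg

misaxetine: 317 × (1/2)^(678/71) = 317 × (1/2)^9.5493 ≈ 0.42309 mg.
pefestatin: 422 × (1/2)^(678/225) = 422 × (1/2)^3.0133 ≈ 52.265 mg.
Total = 0.42309 + 52.265 ≈ 52.688 mg.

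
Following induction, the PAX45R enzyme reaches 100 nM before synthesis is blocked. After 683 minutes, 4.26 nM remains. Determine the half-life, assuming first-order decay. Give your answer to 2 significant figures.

150 minutes

A/A₀ = 4.26/100 ≈ 0.0426.
n = log₂(23.474) ≈ 4.553 half-lives elapsed in 683 minutes.
t½ = 683/4.553 ≈ 150.01 minutes.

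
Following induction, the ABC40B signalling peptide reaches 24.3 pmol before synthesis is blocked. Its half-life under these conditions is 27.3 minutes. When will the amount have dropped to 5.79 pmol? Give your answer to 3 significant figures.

56.5 minutes

Fraction remaining = 5.79/24.3 ≈ 0.23827.
n = log₂(24.3/5.79) = ln(4.1969)/ln 2 ≈ 2.0693 half-lives.
t = n × t½ = 2.0693 × 27.3 ≈ 56.492 minutes.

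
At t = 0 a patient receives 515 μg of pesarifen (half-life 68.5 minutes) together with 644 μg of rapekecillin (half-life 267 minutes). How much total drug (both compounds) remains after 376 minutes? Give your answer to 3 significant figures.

pesarifen: 515 × (1/2)^(376/68.5) = 515 × (1/2)^5.4891 ≈ 11.467 μg.
rapekecillin: 644 × (1/2)^(376/267) = 644 × (1/2)^1.4082 ≈ 242.64 μg.
Total = 11.467 + 242.64 ≈ 254.11 μg.

254 μg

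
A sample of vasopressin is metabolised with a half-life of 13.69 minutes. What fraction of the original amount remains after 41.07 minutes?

0.125

n = 41.07/13.69 ≈ 3 half-lives.
Fraction remaining = (1/2)^3 ≈ 0.125.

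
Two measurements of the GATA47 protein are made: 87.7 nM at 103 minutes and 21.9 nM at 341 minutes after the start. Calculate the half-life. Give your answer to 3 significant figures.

119 minutes

Over Δt = 341 − 103 = 238 minutes, the level fell by a factor of 87.7/21.9 ≈ 4.0046.
n = log₂(4.0046) ≈ 2.0016 half-lives, so t½ = 238/2.0016 ≈ 118.9 minutes.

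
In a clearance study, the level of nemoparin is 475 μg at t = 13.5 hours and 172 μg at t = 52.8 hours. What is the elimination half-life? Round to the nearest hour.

27 hours

Over Δt = 52.8 − 13.5 = 39.3 hours, the level fell by a factor of 475/172 ≈ 2.7616.
n = log₂(2.7616) ≈ 1.4655 half-lives, so t½ = 39.3/1.4655 ≈ 26.816 hours.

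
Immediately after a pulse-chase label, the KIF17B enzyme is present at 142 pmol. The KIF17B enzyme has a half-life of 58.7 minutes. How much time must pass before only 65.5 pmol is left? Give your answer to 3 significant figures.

Fraction remaining = 65.5/142 ≈ 0.46127.
n = log₂(142/65.5) = ln(2.1679)/ln 2 ≈ 1.1163 half-lives.
t = n × t½ = 1.1163 × 58.7 ≈ 65.528 minutes.

65.5 minutes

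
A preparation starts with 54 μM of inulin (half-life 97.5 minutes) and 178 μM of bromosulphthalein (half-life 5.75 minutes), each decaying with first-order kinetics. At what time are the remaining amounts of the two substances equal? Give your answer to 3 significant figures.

10.5 minutes

Set 54·(1/2)^(t/97.5) = 178·(1/2)^(t/5.75).
Taking log₂: log₂(54/178) = t·(1/97.5 − 1/5.75).
log₂(0.30337) = -1.7208; 1/97.5 − 1/5.75 = -0.16366.
t = -1.7208 / -0.16366 ≈ 10.515 minutes.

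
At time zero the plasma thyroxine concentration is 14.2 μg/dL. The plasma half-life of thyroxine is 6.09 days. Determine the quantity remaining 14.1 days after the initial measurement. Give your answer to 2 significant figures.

Number of half-lives: n = 14.1/6.09 ≈ 2.3153.
Remaining = 14.2 × (1/2)^2.3153 = 14.2 × 0.20093 ≈ 2.8531 μg/dL.

2.9 μg/dL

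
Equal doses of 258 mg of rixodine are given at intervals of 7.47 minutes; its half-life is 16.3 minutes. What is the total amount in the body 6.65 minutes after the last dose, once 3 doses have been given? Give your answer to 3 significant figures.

The 3 doses were given 21.59, 14.12, 6.65 minutes ago.
Total = 258·(1/2)^(21.59/16.3) + 258·(1/2)^(14.12/16.3) + 258·(1/2)^(6.65/16.3)
      = 103.01 + 141.53 + 194.45 ≈ 438.99 mg.

439 mg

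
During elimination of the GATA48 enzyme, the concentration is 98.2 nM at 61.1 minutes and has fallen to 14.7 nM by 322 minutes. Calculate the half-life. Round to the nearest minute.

Over Δt = 322 − 61.1 = 260.9 minutes, the level fell by a factor of 98.2/14.7 ≈ 6.6803.
n = log₂(6.6803) ≈ 2.7399 half-lives, so t½ = 260.9/2.7399 ≈ 95.222 minutes.

95 minutes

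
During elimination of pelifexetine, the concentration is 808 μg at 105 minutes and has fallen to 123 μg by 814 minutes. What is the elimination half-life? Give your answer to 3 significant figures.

Over Δt = 814 − 105 = 709 minutes, the level fell by a factor of 808/123 ≈ 6.5691.
n = log₂(6.5691) ≈ 2.7157 half-lives, so t½ = 709/2.7157 ≈ 261.07 minutes.

261 minutes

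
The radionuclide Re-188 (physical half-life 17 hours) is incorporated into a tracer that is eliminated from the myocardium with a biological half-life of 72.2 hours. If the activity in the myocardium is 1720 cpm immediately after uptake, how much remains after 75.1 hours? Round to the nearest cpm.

39 cpm

1/t_eff = 1/t_phys + 1/t_biol = 1/17 + 1/72.2 = 0.072674 per hour.
t_eff = 17 × 72.2 / (17 + 72.2) ≈ 13.76 hours.
Remaining = 1720 × (1/2)^(75.1/13.76) = 1720 × (1/2)^5.4578 ≈ 39.135 cpm.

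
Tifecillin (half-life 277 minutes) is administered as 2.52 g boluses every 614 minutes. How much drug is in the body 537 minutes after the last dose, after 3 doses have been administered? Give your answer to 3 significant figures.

0.829 g

The 3 doses were given 1765, 1151, 537 minutes ago.
Total = 2.52·(1/2)^(1765/277) + 2.52·(1/2)^(1151/277) + 2.52·(1/2)^(537/277)
      = 0.030429 + 0.14143 + 0.65738 ≈ 0.82924 g.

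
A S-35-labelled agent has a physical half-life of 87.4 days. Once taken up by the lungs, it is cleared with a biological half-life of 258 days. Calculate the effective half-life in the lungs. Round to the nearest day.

1/t_eff = 1/t_phys + 1/t_biol = 1/87.4 + 1/258 = 0.015318 per day.
t_eff = 87.4 × 258 / (87.4 + 258) ≈ 65.284 days.

65 days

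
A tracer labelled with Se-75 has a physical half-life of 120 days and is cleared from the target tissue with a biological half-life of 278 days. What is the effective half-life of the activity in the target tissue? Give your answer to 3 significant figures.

83.8 days

1/t_eff = 1/t_phys + 1/t_biol = 1/120 + 1/278 = 0.01193 per day.
t_eff = 120 × 278 / (120 + 278) ≈ 83.819 days.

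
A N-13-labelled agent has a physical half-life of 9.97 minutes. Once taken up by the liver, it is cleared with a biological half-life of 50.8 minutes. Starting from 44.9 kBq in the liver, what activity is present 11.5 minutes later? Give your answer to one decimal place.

1/t_eff = 1/t_phys + 1/t_biol = 1/9.97 + 1/50.8 = 0.11999 per minute.
t_eff = 9.97 × 50.8 / (9.97 + 50.8) ≈ 8.3343 minutes.
Remaining = 44.9 × (1/2)^(11.5/8.3343) = 44.9 × (1/2)^1.3798 ≈ 17.253 kBq.

17.3 kBq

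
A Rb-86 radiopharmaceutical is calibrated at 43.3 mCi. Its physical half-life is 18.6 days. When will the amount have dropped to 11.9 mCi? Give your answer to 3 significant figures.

34.7 days

Fraction remaining = 11.9/43.3 ≈ 0.27483.
n = log₂(43.3/11.9) = ln(3.6387)/ln 2 ≈ 1.8634 half-lives.
t = n × t½ = 1.8634 × 18.6 ≈ 34.659 days.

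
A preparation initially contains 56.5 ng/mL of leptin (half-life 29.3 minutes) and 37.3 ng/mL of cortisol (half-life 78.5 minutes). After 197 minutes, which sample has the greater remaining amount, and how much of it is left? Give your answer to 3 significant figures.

leptin: 56.5 × (1/2)^6.7235 ≈ 0.53464 ng/mL.
cortisol: 37.3 × (1/2)^2.5096 ≈ 6.5502 ng/mL.
Cortisol has more remaining, at ≈ 6.5502 ng/mL.

cortisol, 6.55 ng/mL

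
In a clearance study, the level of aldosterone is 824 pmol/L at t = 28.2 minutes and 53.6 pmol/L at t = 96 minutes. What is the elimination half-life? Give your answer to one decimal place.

17.2 minutes

Over Δt = 96 − 28.2 = 67.8 minutes, the level fell by a factor of 824/53.6 ≈ 15.373.
n = log₂(15.373) ≈ 3.9423 half-lives, so t½ = 67.8/3.9423 ≈ 17.198 minutes.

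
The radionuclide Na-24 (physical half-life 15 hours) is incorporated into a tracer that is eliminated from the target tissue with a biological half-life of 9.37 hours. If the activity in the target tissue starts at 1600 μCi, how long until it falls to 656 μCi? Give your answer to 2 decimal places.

7.42 hours

1/t_eff = 1/t_phys + 1/t_biol = 1/15 + 1/9.37 = 0.17339 per hour.
t_eff = 15 × 9.37 / (15 + 9.37) ≈ 5.7673 hours.
n = log₂(1600/656) ≈ 1.2863; t = 1.2863 × 5.7673 ≈ 7.4185 hours.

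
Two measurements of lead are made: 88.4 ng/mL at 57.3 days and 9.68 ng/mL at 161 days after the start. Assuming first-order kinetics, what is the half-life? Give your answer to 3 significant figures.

32.5 days

Over Δt = 161 − 57.3 = 103.7 days, the level fell by a factor of 88.4/9.68 ≈ 9.1322.
n = log₂(9.1322) ≈ 3.191 half-lives, so t½ = 103.7/3.191 ≈ 32.498 days.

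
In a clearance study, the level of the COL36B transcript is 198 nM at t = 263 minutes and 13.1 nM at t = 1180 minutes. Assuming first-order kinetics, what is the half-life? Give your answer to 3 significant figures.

234 minutes

Over Δt = 1180 − 263 = 917 minutes, the level fell by a factor of 198/13.1 ≈ 15.115.
n = log₂(15.115) ≈ 3.9179 half-lives, so t½ = 917/3.9179 ≈ 234.06 minutes.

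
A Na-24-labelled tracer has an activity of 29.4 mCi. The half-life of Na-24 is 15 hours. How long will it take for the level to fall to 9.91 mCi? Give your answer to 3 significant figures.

Fraction remaining = 9.91/29.4 ≈ 0.33707.
n = log₂(29.4/9.91) = ln(2.9667)/ln 2 ≈ 1.5689 half-lives.
t = n × t½ = 1.5689 × 15 ≈ 23.533 hours.

23.5 hours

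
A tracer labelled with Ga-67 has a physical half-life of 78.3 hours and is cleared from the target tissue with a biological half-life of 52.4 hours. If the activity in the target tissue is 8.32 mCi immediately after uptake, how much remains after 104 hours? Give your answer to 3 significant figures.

1/t_eff = 1/t_phys + 1/t_biol = 1/78.3 + 1/52.4 = 0.031855 per hour.
t_eff = 78.3 × 52.4 / (78.3 + 52.4) ≈ 31.392 hours.
Remaining = 8.32 × (1/2)^(104/31.392) = 8.32 × (1/2)^3.313 ≈ 0.83719 mCi.

0.837 mCi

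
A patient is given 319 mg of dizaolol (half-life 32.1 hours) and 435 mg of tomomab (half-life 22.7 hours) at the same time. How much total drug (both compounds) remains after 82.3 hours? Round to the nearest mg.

dizaolol: 319 × (1/2)^(82.3/32.1) = 319 × (1/2)^2.5639 ≈ 53.95 mg.
tomomab: 435 × (1/2)^(82.3/22.7) = 435 × (1/2)^3.6256 ≈ 35.244 mg.
Total = 53.95 + 35.244 ≈ 89.194 mg.

89 mg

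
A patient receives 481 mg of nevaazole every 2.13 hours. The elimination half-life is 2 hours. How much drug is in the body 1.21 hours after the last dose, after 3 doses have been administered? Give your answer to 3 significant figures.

The 3 doses were given 5.47, 3.34, 1.21 hours ago.
Total = 481·(1/2)^(5.47/2) + 481·(1/2)^(3.34/2) + 481·(1/2)^(1.21/2)
      = 72.248 + 151.16 + 316.24 ≈ 539.65 mg.

540 mg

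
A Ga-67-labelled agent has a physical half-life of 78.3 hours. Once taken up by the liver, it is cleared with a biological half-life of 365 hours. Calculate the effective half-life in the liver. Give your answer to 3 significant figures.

64.5 hours

1/t_eff = 1/t_phys + 1/t_biol = 1/78.3 + 1/365 = 0.015511 per hour.
t_eff = 78.3 × 365 / (78.3 + 365) ≈ 64.47 hours.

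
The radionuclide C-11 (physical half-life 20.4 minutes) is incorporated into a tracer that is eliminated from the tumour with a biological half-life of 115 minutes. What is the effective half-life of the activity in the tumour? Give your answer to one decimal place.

1/t_eff = 1/t_phys + 1/t_biol = 1/20.4 + 1/115 = 0.057715 per minute.
t_eff = 20.4 × 115 / (20.4 + 115) ≈ 17.326 minutes.

17.3 minutes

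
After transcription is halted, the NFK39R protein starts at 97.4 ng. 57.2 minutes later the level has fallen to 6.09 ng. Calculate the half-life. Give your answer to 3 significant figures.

A/A₀ = 6.09/97.4 ≈ 0.062526.
n = log₂(15.993) ≈ 3.9994 half-lives elapsed in 57.2 minutes.
t½ = 57.2/3.9994 ≈ 14.302 minutes.

14.3 minutes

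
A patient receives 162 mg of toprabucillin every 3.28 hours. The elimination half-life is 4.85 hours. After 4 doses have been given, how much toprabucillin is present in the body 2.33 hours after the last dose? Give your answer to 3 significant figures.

263 mg

The 4 doses were given 12.17, 8.89, 5.61, 2.33 hours ago.
Total = 162·(1/2)^(12.17/4.85) + 162·(1/2)^(8.89/4.85) + 162·(1/2)^(5.61/4.85) + 162·(1/2)^(2.33/4.85)
      = 28.454 + 45.471 + 72.663 + 116.12 ≈ 262.7 mg.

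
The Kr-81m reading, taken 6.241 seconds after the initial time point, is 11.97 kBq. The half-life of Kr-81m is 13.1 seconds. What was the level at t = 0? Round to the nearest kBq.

Number of half-lives elapsed: n = 6.241/13.1 ≈ 0.47641.
A₀ = A × 2^n = 11.97 × 2^0.47641 = 11.97 × 1.3913 ≈ 16.654 kBq.

17 kBq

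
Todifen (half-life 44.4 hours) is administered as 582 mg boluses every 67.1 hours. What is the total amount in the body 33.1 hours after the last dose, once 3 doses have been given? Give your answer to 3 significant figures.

512 mg

The 3 doses were given 167.3, 100.2, 33.1 hours ago.
Total = 582·(1/2)^(167.3/44.4) + 582·(1/2)^(100.2/44.4) + 582·(1/2)^(33.1/44.4)
      = 42.721 + 121.78 + 347.14 ≈ 511.64 mg.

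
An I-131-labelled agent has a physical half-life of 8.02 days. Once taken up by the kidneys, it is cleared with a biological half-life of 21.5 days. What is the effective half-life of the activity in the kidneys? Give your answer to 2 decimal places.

5.84 days

1/t_eff = 1/t_phys + 1/t_biol = 1/8.02 + 1/21.5 = 0.1712 per day.
t_eff = 8.02 × 21.5 / (8.02 + 21.5) ≈ 5.8411 days.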